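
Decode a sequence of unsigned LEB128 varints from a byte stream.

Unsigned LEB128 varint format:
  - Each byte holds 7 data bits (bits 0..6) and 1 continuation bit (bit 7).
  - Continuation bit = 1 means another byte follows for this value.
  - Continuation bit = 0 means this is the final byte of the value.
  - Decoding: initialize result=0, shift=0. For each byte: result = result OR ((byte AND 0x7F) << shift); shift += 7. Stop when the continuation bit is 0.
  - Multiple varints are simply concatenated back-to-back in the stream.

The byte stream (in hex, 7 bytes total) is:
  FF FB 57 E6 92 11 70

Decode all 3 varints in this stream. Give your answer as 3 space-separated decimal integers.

  byte[0]=0xFF cont=1 payload=0x7F=127: acc |= 127<<0 -> acc=127 shift=7
  byte[1]=0xFB cont=1 payload=0x7B=123: acc |= 123<<7 -> acc=15871 shift=14
  byte[2]=0x57 cont=0 payload=0x57=87: acc |= 87<<14 -> acc=1441279 shift=21 [end]
Varint 1: bytes[0:3] = FF FB 57 -> value 1441279 (3 byte(s))
  byte[3]=0xE6 cont=1 payload=0x66=102: acc |= 102<<0 -> acc=102 shift=7
  byte[4]=0x92 cont=1 payload=0x12=18: acc |= 18<<7 -> acc=2406 shift=14
  byte[5]=0x11 cont=0 payload=0x11=17: acc |= 17<<14 -> acc=280934 shift=21 [end]
Varint 2: bytes[3:6] = E6 92 11 -> value 280934 (3 byte(s))
  byte[6]=0x70 cont=0 payload=0x70=112: acc |= 112<<0 -> acc=112 shift=7 [end]
Varint 3: bytes[6:7] = 70 -> value 112 (1 byte(s))

Answer: 1441279 280934 112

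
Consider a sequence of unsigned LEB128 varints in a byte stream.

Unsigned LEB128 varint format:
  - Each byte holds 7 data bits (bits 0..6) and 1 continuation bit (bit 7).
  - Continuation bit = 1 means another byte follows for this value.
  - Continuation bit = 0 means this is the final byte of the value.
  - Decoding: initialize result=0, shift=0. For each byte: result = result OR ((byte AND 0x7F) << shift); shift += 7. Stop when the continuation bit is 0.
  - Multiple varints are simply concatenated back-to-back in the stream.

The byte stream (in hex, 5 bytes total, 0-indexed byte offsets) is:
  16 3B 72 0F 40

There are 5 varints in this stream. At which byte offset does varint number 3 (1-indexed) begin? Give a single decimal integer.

  byte[0]=0x16 cont=0 payload=0x16=22: acc |= 22<<0 -> acc=22 shift=7 [end]
Varint 1: bytes[0:1] = 16 -> value 22 (1 byte(s))
  byte[1]=0x3B cont=0 payload=0x3B=59: acc |= 59<<0 -> acc=59 shift=7 [end]
Varint 2: bytes[1:2] = 3B -> value 59 (1 byte(s))
  byte[2]=0x72 cont=0 payload=0x72=114: acc |= 114<<0 -> acc=114 shift=7 [end]
Varint 3: bytes[2:3] = 72 -> value 114 (1 byte(s))
  byte[3]=0x0F cont=0 payload=0x0F=15: acc |= 15<<0 -> acc=15 shift=7 [end]
Varint 4: bytes[3:4] = 0F -> value 15 (1 byte(s))
  byte[4]=0x40 cont=0 payload=0x40=64: acc |= 64<<0 -> acc=64 shift=7 [end]
Varint 5: bytes[4:5] = 40 -> value 64 (1 byte(s))

Answer: 2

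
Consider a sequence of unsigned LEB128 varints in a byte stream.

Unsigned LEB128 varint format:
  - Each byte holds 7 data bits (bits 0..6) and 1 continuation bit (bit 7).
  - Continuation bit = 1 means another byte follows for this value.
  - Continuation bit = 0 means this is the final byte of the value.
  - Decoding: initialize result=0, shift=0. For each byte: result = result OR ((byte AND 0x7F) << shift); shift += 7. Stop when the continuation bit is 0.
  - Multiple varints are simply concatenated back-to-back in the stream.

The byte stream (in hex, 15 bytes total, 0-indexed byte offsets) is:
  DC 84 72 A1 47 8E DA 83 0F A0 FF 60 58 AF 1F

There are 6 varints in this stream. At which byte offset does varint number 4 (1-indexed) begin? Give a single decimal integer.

Answer: 9

Derivation:
  byte[0]=0xDC cont=1 payload=0x5C=92: acc |= 92<<0 -> acc=92 shift=7
  byte[1]=0x84 cont=1 payload=0x04=4: acc |= 4<<7 -> acc=604 shift=14
  byte[2]=0x72 cont=0 payload=0x72=114: acc |= 114<<14 -> acc=1868380 shift=21 [end]
Varint 1: bytes[0:3] = DC 84 72 -> value 1868380 (3 byte(s))
  byte[3]=0xA1 cont=1 payload=0x21=33: acc |= 33<<0 -> acc=33 shift=7
  byte[4]=0x47 cont=0 payload=0x47=71: acc |= 71<<7 -> acc=9121 shift=14 [end]
Varint 2: bytes[3:5] = A1 47 -> value 9121 (2 byte(s))
  byte[5]=0x8E cont=1 payload=0x0E=14: acc |= 14<<0 -> acc=14 shift=7
  byte[6]=0xDA cont=1 payload=0x5A=90: acc |= 90<<7 -> acc=11534 shift=14
  byte[7]=0x83 cont=1 payload=0x03=3: acc |= 3<<14 -> acc=60686 shift=21
  byte[8]=0x0F cont=0 payload=0x0F=15: acc |= 15<<21 -> acc=31517966 shift=28 [end]
Varint 3: bytes[5:9] = 8E DA 83 0F -> value 31517966 (4 byte(s))
  byte[9]=0xA0 cont=1 payload=0x20=32: acc |= 32<<0 -> acc=32 shift=7
  byte[10]=0xFF cont=1 payload=0x7F=127: acc |= 127<<7 -> acc=16288 shift=14
  byte[11]=0x60 cont=0 payload=0x60=96: acc |= 96<<14 -> acc=1589152 shift=21 [end]
Varint 4: bytes[9:12] = A0 FF 60 -> value 1589152 (3 byte(s))
  byte[12]=0x58 cont=0 payload=0x58=88: acc |= 88<<0 -> acc=88 shift=7 [end]
Varint 5: bytes[12:13] = 58 -> value 88 (1 byte(s))
  byte[13]=0xAF cont=1 payload=0x2F=47: acc |= 47<<0 -> acc=47 shift=7
  byte[14]=0x1F cont=0 payload=0x1F=31: acc |= 31<<7 -> acc=4015 shift=14 [end]
Varint 6: bytes[13:15] = AF 1F -> value 4015 (2 byte(s))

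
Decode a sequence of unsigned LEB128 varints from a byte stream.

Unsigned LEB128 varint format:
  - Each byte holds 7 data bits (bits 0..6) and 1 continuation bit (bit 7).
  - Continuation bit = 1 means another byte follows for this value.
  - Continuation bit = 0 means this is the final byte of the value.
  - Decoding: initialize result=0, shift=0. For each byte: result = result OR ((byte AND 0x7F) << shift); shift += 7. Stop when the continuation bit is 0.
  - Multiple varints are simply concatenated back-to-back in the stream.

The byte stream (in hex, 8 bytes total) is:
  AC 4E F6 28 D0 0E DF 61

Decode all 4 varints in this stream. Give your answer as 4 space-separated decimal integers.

  byte[0]=0xAC cont=1 payload=0x2C=44: acc |= 44<<0 -> acc=44 shift=7
  byte[1]=0x4E cont=0 payload=0x4E=78: acc |= 78<<7 -> acc=10028 shift=14 [end]
Varint 1: bytes[0:2] = AC 4E -> value 10028 (2 byte(s))
  byte[2]=0xF6 cont=1 payload=0x76=118: acc |= 118<<0 -> acc=118 shift=7
  byte[3]=0x28 cont=0 payload=0x28=40: acc |= 40<<7 -> acc=5238 shift=14 [end]
Varint 2: bytes[2:4] = F6 28 -> value 5238 (2 byte(s))
  byte[4]=0xD0 cont=1 payload=0x50=80: acc |= 80<<0 -> acc=80 shift=7
  byte[5]=0x0E cont=0 payload=0x0E=14: acc |= 14<<7 -> acc=1872 shift=14 [end]
Varint 3: bytes[4:6] = D0 0E -> value 1872 (2 byte(s))
  byte[6]=0xDF cont=1 payload=0x5F=95: acc |= 95<<0 -> acc=95 shift=7
  byte[7]=0x61 cont=0 payload=0x61=97: acc |= 97<<7 -> acc=12511 shift=14 [end]
Varint 4: bytes[6:8] = DF 61 -> value 12511 (2 byte(s))

Answer: 10028 5238 1872 12511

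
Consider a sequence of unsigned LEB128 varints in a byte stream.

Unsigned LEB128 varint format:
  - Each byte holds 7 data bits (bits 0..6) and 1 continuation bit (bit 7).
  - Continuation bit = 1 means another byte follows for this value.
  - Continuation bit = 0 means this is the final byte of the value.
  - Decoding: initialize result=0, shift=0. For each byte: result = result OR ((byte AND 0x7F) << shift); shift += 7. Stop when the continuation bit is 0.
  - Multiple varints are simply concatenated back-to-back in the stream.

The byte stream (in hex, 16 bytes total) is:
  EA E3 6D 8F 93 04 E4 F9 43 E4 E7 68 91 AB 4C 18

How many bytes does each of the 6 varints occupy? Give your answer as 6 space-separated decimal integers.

  byte[0]=0xEA cont=1 payload=0x6A=106: acc |= 106<<0 -> acc=106 shift=7
  byte[1]=0xE3 cont=1 payload=0x63=99: acc |= 99<<7 -> acc=12778 shift=14
  byte[2]=0x6D cont=0 payload=0x6D=109: acc |= 109<<14 -> acc=1798634 shift=21 [end]
Varint 1: bytes[0:3] = EA E3 6D -> value 1798634 (3 byte(s))
  byte[3]=0x8F cont=1 payload=0x0F=15: acc |= 15<<0 -> acc=15 shift=7
  byte[4]=0x93 cont=1 payload=0x13=19: acc |= 19<<7 -> acc=2447 shift=14
  byte[5]=0x04 cont=0 payload=0x04=4: acc |= 4<<14 -> acc=67983 shift=21 [end]
Varint 2: bytes[3:6] = 8F 93 04 -> value 67983 (3 byte(s))
  byte[6]=0xE4 cont=1 payload=0x64=100: acc |= 100<<0 -> acc=100 shift=7
  byte[7]=0xF9 cont=1 payload=0x79=121: acc |= 121<<7 -> acc=15588 shift=14
  byte[8]=0x43 cont=0 payload=0x43=67: acc |= 67<<14 -> acc=1113316 shift=21 [end]
Varint 3: bytes[6:9] = E4 F9 43 -> value 1113316 (3 byte(s))
  byte[9]=0xE4 cont=1 payload=0x64=100: acc |= 100<<0 -> acc=100 shift=7
  byte[10]=0xE7 cont=1 payload=0x67=103: acc |= 103<<7 -> acc=13284 shift=14
  byte[11]=0x68 cont=0 payload=0x68=104: acc |= 104<<14 -> acc=1717220 shift=21 [end]
Varint 4: bytes[9:12] = E4 E7 68 -> value 1717220 (3 byte(s))
  byte[12]=0x91 cont=1 payload=0x11=17: acc |= 17<<0 -> acc=17 shift=7
  byte[13]=0xAB cont=1 payload=0x2B=43: acc |= 43<<7 -> acc=5521 shift=14
  byte[14]=0x4C cont=0 payload=0x4C=76: acc |= 76<<14 -> acc=1250705 shift=21 [end]
Varint 5: bytes[12:15] = 91 AB 4C -> value 1250705 (3 byte(s))
  byte[15]=0x18 cont=0 payload=0x18=24: acc |= 24<<0 -> acc=24 shift=7 [end]
Varint 6: bytes[15:16] = 18 -> value 24 (1 byte(s))

Answer: 3 3 3 3 3 1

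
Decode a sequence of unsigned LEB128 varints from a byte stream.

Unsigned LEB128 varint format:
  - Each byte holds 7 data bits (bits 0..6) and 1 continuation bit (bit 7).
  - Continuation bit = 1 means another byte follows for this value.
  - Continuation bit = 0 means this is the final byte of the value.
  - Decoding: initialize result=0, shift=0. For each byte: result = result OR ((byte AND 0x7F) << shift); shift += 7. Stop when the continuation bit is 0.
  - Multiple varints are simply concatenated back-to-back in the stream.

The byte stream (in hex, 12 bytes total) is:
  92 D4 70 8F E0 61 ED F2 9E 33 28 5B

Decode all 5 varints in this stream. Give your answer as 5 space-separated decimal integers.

  byte[0]=0x92 cont=1 payload=0x12=18: acc |= 18<<0 -> acc=18 shift=7
  byte[1]=0xD4 cont=1 payload=0x54=84: acc |= 84<<7 -> acc=10770 shift=14
  byte[2]=0x70 cont=0 payload=0x70=112: acc |= 112<<14 -> acc=1845778 shift=21 [end]
Varint 1: bytes[0:3] = 92 D4 70 -> value 1845778 (3 byte(s))
  byte[3]=0x8F cont=1 payload=0x0F=15: acc |= 15<<0 -> acc=15 shift=7
  byte[4]=0xE0 cont=1 payload=0x60=96: acc |= 96<<7 -> acc=12303 shift=14
  byte[5]=0x61 cont=0 payload=0x61=97: acc |= 97<<14 -> acc=1601551 shift=21 [end]
Varint 2: bytes[3:6] = 8F E0 61 -> value 1601551 (3 byte(s))
  byte[6]=0xED cont=1 payload=0x6D=109: acc |= 109<<0 -> acc=109 shift=7
  byte[7]=0xF2 cont=1 payload=0x72=114: acc |= 114<<7 -> acc=14701 shift=14
  byte[8]=0x9E cont=1 payload=0x1E=30: acc |= 30<<14 -> acc=506221 shift=21
  byte[9]=0x33 cont=0 payload=0x33=51: acc |= 51<<21 -> acc=107460973 shift=28 [end]
Varint 3: bytes[6:10] = ED F2 9E 33 -> value 107460973 (4 byte(s))
  byte[10]=0x28 cont=0 payload=0x28=40: acc |= 40<<0 -> acc=40 shift=7 [end]
Varint 4: bytes[10:11] = 28 -> value 40 (1 byte(s))
  byte[11]=0x5B cont=0 payload=0x5B=91: acc |= 91<<0 -> acc=91 shift=7 [end]
Varint 5: bytes[11:12] = 5B -> value 91 (1 byte(s))

Answer: 1845778 1601551 107460973 40 91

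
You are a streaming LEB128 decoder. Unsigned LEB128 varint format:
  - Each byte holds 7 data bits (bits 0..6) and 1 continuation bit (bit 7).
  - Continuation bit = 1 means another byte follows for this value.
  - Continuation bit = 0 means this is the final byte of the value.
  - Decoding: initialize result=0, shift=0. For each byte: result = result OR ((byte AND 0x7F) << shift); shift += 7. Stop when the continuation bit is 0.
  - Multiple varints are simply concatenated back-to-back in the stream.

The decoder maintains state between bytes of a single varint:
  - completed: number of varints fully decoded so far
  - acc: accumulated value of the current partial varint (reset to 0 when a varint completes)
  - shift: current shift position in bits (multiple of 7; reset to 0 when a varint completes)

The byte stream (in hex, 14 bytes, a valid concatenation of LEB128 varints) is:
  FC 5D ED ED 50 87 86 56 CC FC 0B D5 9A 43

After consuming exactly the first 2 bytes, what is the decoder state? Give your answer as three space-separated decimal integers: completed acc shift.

Answer: 1 0 0

Derivation:
byte[0]=0xFC cont=1 payload=0x7C: acc |= 124<<0 -> completed=0 acc=124 shift=7
byte[1]=0x5D cont=0 payload=0x5D: varint #1 complete (value=12028); reset -> completed=1 acc=0 shift=0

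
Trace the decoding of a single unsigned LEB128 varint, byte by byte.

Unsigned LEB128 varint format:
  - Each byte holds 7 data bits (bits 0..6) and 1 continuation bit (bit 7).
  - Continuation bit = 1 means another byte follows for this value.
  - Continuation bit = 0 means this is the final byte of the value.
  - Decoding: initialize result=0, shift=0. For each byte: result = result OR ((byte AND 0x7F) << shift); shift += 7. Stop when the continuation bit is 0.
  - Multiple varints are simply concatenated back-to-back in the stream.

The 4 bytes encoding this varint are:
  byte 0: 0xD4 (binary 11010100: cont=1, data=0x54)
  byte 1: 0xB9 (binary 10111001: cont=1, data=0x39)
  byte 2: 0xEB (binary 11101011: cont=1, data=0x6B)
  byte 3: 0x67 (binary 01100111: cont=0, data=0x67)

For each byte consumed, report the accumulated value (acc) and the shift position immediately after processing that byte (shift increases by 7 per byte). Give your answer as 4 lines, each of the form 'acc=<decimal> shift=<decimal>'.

byte 0=0xD4: payload=0x54=84, contrib = 84<<0 = 84; acc -> 84, shift -> 7
byte 1=0xB9: payload=0x39=57, contrib = 57<<7 = 7296; acc -> 7380, shift -> 14
byte 2=0xEB: payload=0x6B=107, contrib = 107<<14 = 1753088; acc -> 1760468, shift -> 21
byte 3=0x67: payload=0x67=103, contrib = 103<<21 = 216006656; acc -> 217767124, shift -> 28

Answer: acc=84 shift=7
acc=7380 shift=14
acc=1760468 shift=21
acc=217767124 shift=28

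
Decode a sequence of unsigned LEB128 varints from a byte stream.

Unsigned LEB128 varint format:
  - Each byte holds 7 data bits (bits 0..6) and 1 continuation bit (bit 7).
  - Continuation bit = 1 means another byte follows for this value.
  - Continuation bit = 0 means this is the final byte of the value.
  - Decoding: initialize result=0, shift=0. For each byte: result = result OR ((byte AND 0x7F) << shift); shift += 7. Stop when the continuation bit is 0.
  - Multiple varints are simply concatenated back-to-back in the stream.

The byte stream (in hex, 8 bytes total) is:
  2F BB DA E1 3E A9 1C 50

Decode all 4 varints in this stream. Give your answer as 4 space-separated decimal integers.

  byte[0]=0x2F cont=0 payload=0x2F=47: acc |= 47<<0 -> acc=47 shift=7 [end]
Varint 1: bytes[0:1] = 2F -> value 47 (1 byte(s))
  byte[1]=0xBB cont=1 payload=0x3B=59: acc |= 59<<0 -> acc=59 shift=7
  byte[2]=0xDA cont=1 payload=0x5A=90: acc |= 90<<7 -> acc=11579 shift=14
  byte[3]=0xE1 cont=1 payload=0x61=97: acc |= 97<<14 -> acc=1600827 shift=21
  byte[4]=0x3E cont=0 payload=0x3E=62: acc |= 62<<21 -> acc=131624251 shift=28 [end]
Varint 2: bytes[1:5] = BB DA E1 3E -> value 131624251 (4 byte(s))
  byte[5]=0xA9 cont=1 payload=0x29=41: acc |= 41<<0 -> acc=41 shift=7
  byte[6]=0x1C cont=0 payload=0x1C=28: acc |= 28<<7 -> acc=3625 shift=14 [end]
Varint 3: bytes[5:7] = A9 1C -> value 3625 (2 byte(s))
  byte[7]=0x50 cont=0 payload=0x50=80: acc |= 80<<0 -> acc=80 shift=7 [end]
Varint 4: bytes[7:8] = 50 -> value 80 (1 byte(s))

Answer: 47 131624251 3625 80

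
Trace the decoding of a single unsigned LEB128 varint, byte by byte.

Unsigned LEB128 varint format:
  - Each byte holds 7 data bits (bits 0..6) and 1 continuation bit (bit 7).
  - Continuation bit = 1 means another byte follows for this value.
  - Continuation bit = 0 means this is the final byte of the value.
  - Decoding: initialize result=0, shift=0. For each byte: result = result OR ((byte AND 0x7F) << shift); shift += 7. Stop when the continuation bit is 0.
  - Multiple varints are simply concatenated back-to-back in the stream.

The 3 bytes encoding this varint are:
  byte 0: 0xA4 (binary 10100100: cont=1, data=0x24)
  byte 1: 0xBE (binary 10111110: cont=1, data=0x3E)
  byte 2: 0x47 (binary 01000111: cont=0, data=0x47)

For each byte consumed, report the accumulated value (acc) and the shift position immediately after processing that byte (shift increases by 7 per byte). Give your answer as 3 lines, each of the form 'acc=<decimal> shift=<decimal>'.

byte 0=0xA4: payload=0x24=36, contrib = 36<<0 = 36; acc -> 36, shift -> 7
byte 1=0xBE: payload=0x3E=62, contrib = 62<<7 = 7936; acc -> 7972, shift -> 14
byte 2=0x47: payload=0x47=71, contrib = 71<<14 = 1163264; acc -> 1171236, shift -> 21

Answer: acc=36 shift=7
acc=7972 shift=14
acc=1171236 shift=21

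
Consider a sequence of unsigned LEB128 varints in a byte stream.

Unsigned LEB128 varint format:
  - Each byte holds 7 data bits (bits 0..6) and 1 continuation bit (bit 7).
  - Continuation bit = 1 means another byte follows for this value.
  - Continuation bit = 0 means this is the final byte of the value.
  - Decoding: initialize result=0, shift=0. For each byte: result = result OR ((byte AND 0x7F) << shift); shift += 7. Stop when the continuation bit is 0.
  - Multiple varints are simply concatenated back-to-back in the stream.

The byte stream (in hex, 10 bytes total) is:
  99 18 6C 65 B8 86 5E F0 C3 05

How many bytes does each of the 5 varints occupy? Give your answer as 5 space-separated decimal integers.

Answer: 2 1 1 3 3

Derivation:
  byte[0]=0x99 cont=1 payload=0x19=25: acc |= 25<<0 -> acc=25 shift=7
  byte[1]=0x18 cont=0 payload=0x18=24: acc |= 24<<7 -> acc=3097 shift=14 [end]
Varint 1: bytes[0:2] = 99 18 -> value 3097 (2 byte(s))
  byte[2]=0x6C cont=0 payload=0x6C=108: acc |= 108<<0 -> acc=108 shift=7 [end]
Varint 2: bytes[2:3] = 6C -> value 108 (1 byte(s))
  byte[3]=0x65 cont=0 payload=0x65=101: acc |= 101<<0 -> acc=101 shift=7 [end]
Varint 3: bytes[3:4] = 65 -> value 101 (1 byte(s))
  byte[4]=0xB8 cont=1 payload=0x38=56: acc |= 56<<0 -> acc=56 shift=7
  byte[5]=0x86 cont=1 payload=0x06=6: acc |= 6<<7 -> acc=824 shift=14
  byte[6]=0x5E cont=0 payload=0x5E=94: acc |= 94<<14 -> acc=1540920 shift=21 [end]
Varint 4: bytes[4:7] = B8 86 5E -> value 1540920 (3 byte(s))
  byte[7]=0xF0 cont=1 payload=0x70=112: acc |= 112<<0 -> acc=112 shift=7
  byte[8]=0xC3 cont=1 payload=0x43=67: acc |= 67<<7 -> acc=8688 shift=14
  byte[9]=0x05 cont=0 payload=0x05=5: acc |= 5<<14 -> acc=90608 shift=21 [end]
Varint 5: bytes[7:10] = F0 C3 05 -> value 90608 (3 byte(s))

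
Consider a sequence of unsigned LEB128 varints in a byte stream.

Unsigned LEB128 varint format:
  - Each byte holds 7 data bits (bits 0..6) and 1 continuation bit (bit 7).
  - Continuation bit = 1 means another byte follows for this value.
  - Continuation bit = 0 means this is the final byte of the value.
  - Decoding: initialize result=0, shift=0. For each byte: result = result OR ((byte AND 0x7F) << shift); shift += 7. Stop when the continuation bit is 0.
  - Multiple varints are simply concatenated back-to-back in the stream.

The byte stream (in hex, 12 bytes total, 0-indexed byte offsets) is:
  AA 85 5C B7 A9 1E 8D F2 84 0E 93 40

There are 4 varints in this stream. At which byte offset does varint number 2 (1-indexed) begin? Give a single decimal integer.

Answer: 3

Derivation:
  byte[0]=0xAA cont=1 payload=0x2A=42: acc |= 42<<0 -> acc=42 shift=7
  byte[1]=0x85 cont=1 payload=0x05=5: acc |= 5<<7 -> acc=682 shift=14
  byte[2]=0x5C cont=0 payload=0x5C=92: acc |= 92<<14 -> acc=1508010 shift=21 [end]
Varint 1: bytes[0:3] = AA 85 5C -> value 1508010 (3 byte(s))
  byte[3]=0xB7 cont=1 payload=0x37=55: acc |= 55<<0 -> acc=55 shift=7
  byte[4]=0xA9 cont=1 payload=0x29=41: acc |= 41<<7 -> acc=5303 shift=14
  byte[5]=0x1E cont=0 payload=0x1E=30: acc |= 30<<14 -> acc=496823 shift=21 [end]
Varint 2: bytes[3:6] = B7 A9 1E -> value 496823 (3 byte(s))
  byte[6]=0x8D cont=1 payload=0x0D=13: acc |= 13<<0 -> acc=13 shift=7
  byte[7]=0xF2 cont=1 payload=0x72=114: acc |= 114<<7 -> acc=14605 shift=14
  byte[8]=0x84 cont=1 payload=0x04=4: acc |= 4<<14 -> acc=80141 shift=21
  byte[9]=0x0E cont=0 payload=0x0E=14: acc |= 14<<21 -> acc=29440269 shift=28 [end]
Varint 3: bytes[6:10] = 8D F2 84 0E -> value 29440269 (4 byte(s))
  byte[10]=0x93 cont=1 payload=0x13=19: acc |= 19<<0 -> acc=19 shift=7
  byte[11]=0x40 cont=0 payload=0x40=64: acc |= 64<<7 -> acc=8211 shift=14 [end]
Varint 4: bytes[10:12] = 93 40 -> value 8211 (2 byte(s))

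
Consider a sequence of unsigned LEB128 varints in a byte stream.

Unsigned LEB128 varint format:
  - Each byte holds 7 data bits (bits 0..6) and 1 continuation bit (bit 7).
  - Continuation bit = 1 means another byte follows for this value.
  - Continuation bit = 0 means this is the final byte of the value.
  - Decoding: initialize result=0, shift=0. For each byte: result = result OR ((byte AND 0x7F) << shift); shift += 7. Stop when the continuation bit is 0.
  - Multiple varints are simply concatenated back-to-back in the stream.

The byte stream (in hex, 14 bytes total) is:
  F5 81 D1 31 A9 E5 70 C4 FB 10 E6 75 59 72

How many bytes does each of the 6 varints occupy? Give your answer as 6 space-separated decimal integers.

  byte[0]=0xF5 cont=1 payload=0x75=117: acc |= 117<<0 -> acc=117 shift=7
  byte[1]=0x81 cont=1 payload=0x01=1: acc |= 1<<7 -> acc=245 shift=14
  byte[2]=0xD1 cont=1 payload=0x51=81: acc |= 81<<14 -> acc=1327349 shift=21
  byte[3]=0x31 cont=0 payload=0x31=49: acc |= 49<<21 -> acc=104087797 shift=28 [end]
Varint 1: bytes[0:4] = F5 81 D1 31 -> value 104087797 (4 byte(s))
  byte[4]=0xA9 cont=1 payload=0x29=41: acc |= 41<<0 -> acc=41 shift=7
  byte[5]=0xE5 cont=1 payload=0x65=101: acc |= 101<<7 -> acc=12969 shift=14
  byte[6]=0x70 cont=0 payload=0x70=112: acc |= 112<<14 -> acc=1847977 shift=21 [end]
Varint 2: bytes[4:7] = A9 E5 70 -> value 1847977 (3 byte(s))
  byte[7]=0xC4 cont=1 payload=0x44=68: acc |= 68<<0 -> acc=68 shift=7
  byte[8]=0xFB cont=1 payload=0x7B=123: acc |= 123<<7 -> acc=15812 shift=14
  byte[9]=0x10 cont=0 payload=0x10=16: acc |= 16<<14 -> acc=277956 shift=21 [end]
Varint 3: bytes[7:10] = C4 FB 10 -> value 277956 (3 byte(s))
  byte[10]=0xE6 cont=1 payload=0x66=102: acc |= 102<<0 -> acc=102 shift=7
  byte[11]=0x75 cont=0 payload=0x75=117: acc |= 117<<7 -> acc=15078 shift=14 [end]
Varint 4: bytes[10:12] = E6 75 -> value 15078 (2 byte(s))
  byte[12]=0x59 cont=0 payload=0x59=89: acc |= 89<<0 -> acc=89 shift=7 [end]
Varint 5: bytes[12:13] = 59 -> value 89 (1 byte(s))
  byte[13]=0x72 cont=0 payload=0x72=114: acc |= 114<<0 -> acc=114 shift=7 [end]
Varint 6: bytes[13:14] = 72 -> value 114 (1 byte(s))

Answer: 4 3 3 2 1 1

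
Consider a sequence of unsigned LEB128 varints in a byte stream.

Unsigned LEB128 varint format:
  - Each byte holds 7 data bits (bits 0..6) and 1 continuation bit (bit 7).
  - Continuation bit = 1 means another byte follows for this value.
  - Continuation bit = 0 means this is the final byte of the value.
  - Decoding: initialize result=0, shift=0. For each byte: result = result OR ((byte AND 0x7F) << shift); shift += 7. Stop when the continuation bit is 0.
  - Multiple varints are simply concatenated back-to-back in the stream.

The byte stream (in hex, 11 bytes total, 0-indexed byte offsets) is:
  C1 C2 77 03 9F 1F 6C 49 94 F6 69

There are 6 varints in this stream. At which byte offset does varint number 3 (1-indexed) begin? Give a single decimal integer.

Answer: 4

Derivation:
  byte[0]=0xC1 cont=1 payload=0x41=65: acc |= 65<<0 -> acc=65 shift=7
  byte[1]=0xC2 cont=1 payload=0x42=66: acc |= 66<<7 -> acc=8513 shift=14
  byte[2]=0x77 cont=0 payload=0x77=119: acc |= 119<<14 -> acc=1958209 shift=21 [end]
Varint 1: bytes[0:3] = C1 C2 77 -> value 1958209 (3 byte(s))
  byte[3]=0x03 cont=0 payload=0x03=3: acc |= 3<<0 -> acc=3 shift=7 [end]
Varint 2: bytes[3:4] = 03 -> value 3 (1 byte(s))
  byte[4]=0x9F cont=1 payload=0x1F=31: acc |= 31<<0 -> acc=31 shift=7
  byte[5]=0x1F cont=0 payload=0x1F=31: acc |= 31<<7 -> acc=3999 shift=14 [end]
Varint 3: bytes[4:6] = 9F 1F -> value 3999 (2 byte(s))
  byte[6]=0x6C cont=0 payload=0x6C=108: acc |= 108<<0 -> acc=108 shift=7 [end]
Varint 4: bytes[6:7] = 6C -> value 108 (1 byte(s))
  byte[7]=0x49 cont=0 payload=0x49=73: acc |= 73<<0 -> acc=73 shift=7 [end]
Varint 5: bytes[7:8] = 49 -> value 73 (1 byte(s))
  byte[8]=0x94 cont=1 payload=0x14=20: acc |= 20<<0 -> acc=20 shift=7
  byte[9]=0xF6 cont=1 payload=0x76=118: acc |= 118<<7 -> acc=15124 shift=14
  byte[10]=0x69 cont=0 payload=0x69=105: acc |= 105<<14 -> acc=1735444 shift=21 [end]
Varint 6: bytes[8:11] = 94 F6 69 -> value 1735444 (3 byte(s))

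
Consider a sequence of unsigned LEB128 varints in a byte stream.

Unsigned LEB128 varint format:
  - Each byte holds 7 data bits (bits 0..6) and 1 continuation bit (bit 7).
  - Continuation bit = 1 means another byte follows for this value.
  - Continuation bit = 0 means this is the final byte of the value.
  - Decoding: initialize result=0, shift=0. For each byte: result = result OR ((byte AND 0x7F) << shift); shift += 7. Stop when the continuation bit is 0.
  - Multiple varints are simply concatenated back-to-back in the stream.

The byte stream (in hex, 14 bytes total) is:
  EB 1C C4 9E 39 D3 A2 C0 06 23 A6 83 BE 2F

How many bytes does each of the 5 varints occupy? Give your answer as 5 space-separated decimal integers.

Answer: 2 3 4 1 4

Derivation:
  byte[0]=0xEB cont=1 payload=0x6B=107: acc |= 107<<0 -> acc=107 shift=7
  byte[1]=0x1C cont=0 payload=0x1C=28: acc |= 28<<7 -> acc=3691 shift=14 [end]
Varint 1: bytes[0:2] = EB 1C -> value 3691 (2 byte(s))
  byte[2]=0xC4 cont=1 payload=0x44=68: acc |= 68<<0 -> acc=68 shift=7
  byte[3]=0x9E cont=1 payload=0x1E=30: acc |= 30<<7 -> acc=3908 shift=14
  byte[4]=0x39 cont=0 payload=0x39=57: acc |= 57<<14 -> acc=937796 shift=21 [end]
Varint 2: bytes[2:5] = C4 9E 39 -> value 937796 (3 byte(s))
  byte[5]=0xD3 cont=1 payload=0x53=83: acc |= 83<<0 -> acc=83 shift=7
  byte[6]=0xA2 cont=1 payload=0x22=34: acc |= 34<<7 -> acc=4435 shift=14
  byte[7]=0xC0 cont=1 payload=0x40=64: acc |= 64<<14 -> acc=1053011 shift=21
  byte[8]=0x06 cont=0 payload=0x06=6: acc |= 6<<21 -> acc=13635923 shift=28 [end]
Varint 3: bytes[5:9] = D3 A2 C0 06 -> value 13635923 (4 byte(s))
  byte[9]=0x23 cont=0 payload=0x23=35: acc |= 35<<0 -> acc=35 shift=7 [end]
Varint 4: bytes[9:10] = 23 -> value 35 (1 byte(s))
  byte[10]=0xA6 cont=1 payload=0x26=38: acc |= 38<<0 -> acc=38 shift=7
  byte[11]=0x83 cont=1 payload=0x03=3: acc |= 3<<7 -> acc=422 shift=14
  byte[12]=0xBE cont=1 payload=0x3E=62: acc |= 62<<14 -> acc=1016230 shift=21
  byte[13]=0x2F cont=0 payload=0x2F=47: acc |= 47<<21 -> acc=99582374 shift=28 [end]
Varint 5: bytes[10:14] = A6 83 BE 2F -> value 99582374 (4 byte(s))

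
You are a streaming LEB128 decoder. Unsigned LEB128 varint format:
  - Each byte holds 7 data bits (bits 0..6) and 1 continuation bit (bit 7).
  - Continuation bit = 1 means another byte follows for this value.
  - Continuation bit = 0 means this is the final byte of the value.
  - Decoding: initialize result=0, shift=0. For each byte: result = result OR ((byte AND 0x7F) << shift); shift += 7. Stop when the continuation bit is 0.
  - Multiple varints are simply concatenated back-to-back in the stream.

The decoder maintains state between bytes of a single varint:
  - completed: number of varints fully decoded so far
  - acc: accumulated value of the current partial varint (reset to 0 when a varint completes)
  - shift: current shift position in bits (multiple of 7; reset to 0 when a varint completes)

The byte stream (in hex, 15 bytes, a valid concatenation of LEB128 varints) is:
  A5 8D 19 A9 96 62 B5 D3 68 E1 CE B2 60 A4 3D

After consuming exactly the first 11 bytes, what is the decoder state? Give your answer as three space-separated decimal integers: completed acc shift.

Answer: 3 10081 14

Derivation:
byte[0]=0xA5 cont=1 payload=0x25: acc |= 37<<0 -> completed=0 acc=37 shift=7
byte[1]=0x8D cont=1 payload=0x0D: acc |= 13<<7 -> completed=0 acc=1701 shift=14
byte[2]=0x19 cont=0 payload=0x19: varint #1 complete (value=411301); reset -> completed=1 acc=0 shift=0
byte[3]=0xA9 cont=1 payload=0x29: acc |= 41<<0 -> completed=1 acc=41 shift=7
byte[4]=0x96 cont=1 payload=0x16: acc |= 22<<7 -> completed=1 acc=2857 shift=14
byte[5]=0x62 cont=0 payload=0x62: varint #2 complete (value=1608489); reset -> completed=2 acc=0 shift=0
byte[6]=0xB5 cont=1 payload=0x35: acc |= 53<<0 -> completed=2 acc=53 shift=7
byte[7]=0xD3 cont=1 payload=0x53: acc |= 83<<7 -> completed=2 acc=10677 shift=14
byte[8]=0x68 cont=0 payload=0x68: varint #3 complete (value=1714613); reset -> completed=3 acc=0 shift=0
byte[9]=0xE1 cont=1 payload=0x61: acc |= 97<<0 -> completed=3 acc=97 shift=7
byte[10]=0xCE cont=1 payload=0x4E: acc |= 78<<7 -> completed=3 acc=10081 shift=14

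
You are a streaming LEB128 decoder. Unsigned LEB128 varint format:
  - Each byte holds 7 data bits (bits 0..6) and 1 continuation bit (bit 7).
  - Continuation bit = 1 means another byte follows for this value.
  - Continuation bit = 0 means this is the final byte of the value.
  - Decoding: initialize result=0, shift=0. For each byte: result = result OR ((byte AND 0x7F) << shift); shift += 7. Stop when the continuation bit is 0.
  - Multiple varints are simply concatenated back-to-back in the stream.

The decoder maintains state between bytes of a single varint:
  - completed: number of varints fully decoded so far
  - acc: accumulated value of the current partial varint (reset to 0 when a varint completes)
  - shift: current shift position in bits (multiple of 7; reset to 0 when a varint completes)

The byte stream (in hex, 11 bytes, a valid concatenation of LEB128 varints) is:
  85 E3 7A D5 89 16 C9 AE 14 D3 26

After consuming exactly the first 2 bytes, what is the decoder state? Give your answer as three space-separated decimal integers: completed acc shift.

byte[0]=0x85 cont=1 payload=0x05: acc |= 5<<0 -> completed=0 acc=5 shift=7
byte[1]=0xE3 cont=1 payload=0x63: acc |= 99<<7 -> completed=0 acc=12677 shift=14

Answer: 0 12677 14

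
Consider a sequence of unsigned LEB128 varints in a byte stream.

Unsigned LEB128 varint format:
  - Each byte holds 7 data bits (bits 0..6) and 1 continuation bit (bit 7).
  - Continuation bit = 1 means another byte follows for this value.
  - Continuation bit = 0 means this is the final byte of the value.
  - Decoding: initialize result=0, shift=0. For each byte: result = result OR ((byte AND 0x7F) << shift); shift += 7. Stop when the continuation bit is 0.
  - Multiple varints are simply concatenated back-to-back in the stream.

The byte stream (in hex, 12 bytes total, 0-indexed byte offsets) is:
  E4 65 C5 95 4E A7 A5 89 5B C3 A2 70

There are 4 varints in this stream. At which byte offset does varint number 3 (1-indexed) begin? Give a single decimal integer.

  byte[0]=0xE4 cont=1 payload=0x64=100: acc |= 100<<0 -> acc=100 shift=7
  byte[1]=0x65 cont=0 payload=0x65=101: acc |= 101<<7 -> acc=13028 shift=14 [end]
Varint 1: bytes[0:2] = E4 65 -> value 13028 (2 byte(s))
  byte[2]=0xC5 cont=1 payload=0x45=69: acc |= 69<<0 -> acc=69 shift=7
  byte[3]=0x95 cont=1 payload=0x15=21: acc |= 21<<7 -> acc=2757 shift=14
  byte[4]=0x4E cont=0 payload=0x4E=78: acc |= 78<<14 -> acc=1280709 shift=21 [end]
Varint 2: bytes[2:5] = C5 95 4E -> value 1280709 (3 byte(s))
  byte[5]=0xA7 cont=1 payload=0x27=39: acc |= 39<<0 -> acc=39 shift=7
  byte[6]=0xA5 cont=1 payload=0x25=37: acc |= 37<<7 -> acc=4775 shift=14
  byte[7]=0x89 cont=1 payload=0x09=9: acc |= 9<<14 -> acc=152231 shift=21
  byte[8]=0x5B cont=0 payload=0x5B=91: acc |= 91<<21 -> acc=190993063 shift=28 [end]
Varint 3: bytes[5:9] = A7 A5 89 5B -> value 190993063 (4 byte(s))
  byte[9]=0xC3 cont=1 payload=0x43=67: acc |= 67<<0 -> acc=67 shift=7
  byte[10]=0xA2 cont=1 payload=0x22=34: acc |= 34<<7 -> acc=4419 shift=14
  byte[11]=0x70 cont=0 payload=0x70=112: acc |= 112<<14 -> acc=1839427 shift=21 [end]
Varint 4: bytes[9:12] = C3 A2 70 -> value 1839427 (3 byte(s))

Answer: 5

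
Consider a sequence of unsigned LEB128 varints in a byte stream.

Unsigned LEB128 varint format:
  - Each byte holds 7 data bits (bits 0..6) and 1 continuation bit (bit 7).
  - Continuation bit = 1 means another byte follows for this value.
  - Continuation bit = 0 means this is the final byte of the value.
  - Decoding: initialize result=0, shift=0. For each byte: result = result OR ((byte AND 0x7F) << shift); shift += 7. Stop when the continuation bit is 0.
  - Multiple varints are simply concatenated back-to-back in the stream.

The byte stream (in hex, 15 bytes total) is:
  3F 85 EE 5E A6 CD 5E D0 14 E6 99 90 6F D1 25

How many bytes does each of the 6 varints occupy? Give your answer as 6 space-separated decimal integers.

  byte[0]=0x3F cont=0 payload=0x3F=63: acc |= 63<<0 -> acc=63 shift=7 [end]
Varint 1: bytes[0:1] = 3F -> value 63 (1 byte(s))
  byte[1]=0x85 cont=1 payload=0x05=5: acc |= 5<<0 -> acc=5 shift=7
  byte[2]=0xEE cont=1 payload=0x6E=110: acc |= 110<<7 -> acc=14085 shift=14
  byte[3]=0x5E cont=0 payload=0x5E=94: acc |= 94<<14 -> acc=1554181 shift=21 [end]
Varint 2: bytes[1:4] = 85 EE 5E -> value 1554181 (3 byte(s))
  byte[4]=0xA6 cont=1 payload=0x26=38: acc |= 38<<0 -> acc=38 shift=7
  byte[5]=0xCD cont=1 payload=0x4D=77: acc |= 77<<7 -> acc=9894 shift=14
  byte[6]=0x5E cont=0 payload=0x5E=94: acc |= 94<<14 -> acc=1549990 shift=21 [end]
Varint 3: bytes[4:7] = A6 CD 5E -> value 1549990 (3 byte(s))
  byte[7]=0xD0 cont=1 payload=0x50=80: acc |= 80<<0 -> acc=80 shift=7
  byte[8]=0x14 cont=0 payload=0x14=20: acc |= 20<<7 -> acc=2640 shift=14 [end]
Varint 4: bytes[7:9] = D0 14 -> value 2640 (2 byte(s))
  byte[9]=0xE6 cont=1 payload=0x66=102: acc |= 102<<0 -> acc=102 shift=7
  byte[10]=0x99 cont=1 payload=0x19=25: acc |= 25<<7 -> acc=3302 shift=14
  byte[11]=0x90 cont=1 payload=0x10=16: acc |= 16<<14 -> acc=265446 shift=21
  byte[12]=0x6F cont=0 payload=0x6F=111: acc |= 111<<21 -> acc=233049318 shift=28 [end]
Varint 5: bytes[9:13] = E6 99 90 6F -> value 233049318 (4 byte(s))
  byte[13]=0xD1 cont=1 payload=0x51=81: acc |= 81<<0 -> acc=81 shift=7
  byte[14]=0x25 cont=0 payload=0x25=37: acc |= 37<<7 -> acc=4817 shift=14 [end]
Varint 6: bytes[13:15] = D1 25 -> value 4817 (2 byte(s))

Answer: 1 3 3 2 4 2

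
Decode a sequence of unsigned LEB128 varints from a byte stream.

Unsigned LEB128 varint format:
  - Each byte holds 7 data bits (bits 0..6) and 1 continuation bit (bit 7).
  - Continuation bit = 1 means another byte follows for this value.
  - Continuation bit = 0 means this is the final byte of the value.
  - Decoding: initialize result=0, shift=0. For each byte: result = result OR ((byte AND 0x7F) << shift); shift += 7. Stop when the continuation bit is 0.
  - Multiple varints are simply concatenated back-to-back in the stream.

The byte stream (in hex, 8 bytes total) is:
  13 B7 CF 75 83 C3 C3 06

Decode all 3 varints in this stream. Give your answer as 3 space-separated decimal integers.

  byte[0]=0x13 cont=0 payload=0x13=19: acc |= 19<<0 -> acc=19 shift=7 [end]
Varint 1: bytes[0:1] = 13 -> value 19 (1 byte(s))
  byte[1]=0xB7 cont=1 payload=0x37=55: acc |= 55<<0 -> acc=55 shift=7
  byte[2]=0xCF cont=1 payload=0x4F=79: acc |= 79<<7 -> acc=10167 shift=14
  byte[3]=0x75 cont=0 payload=0x75=117: acc |= 117<<14 -> acc=1927095 shift=21 [end]
Varint 2: bytes[1:4] = B7 CF 75 -> value 1927095 (3 byte(s))
  byte[4]=0x83 cont=1 payload=0x03=3: acc |= 3<<0 -> acc=3 shift=7
  byte[5]=0xC3 cont=1 payload=0x43=67: acc |= 67<<7 -> acc=8579 shift=14
  byte[6]=0xC3 cont=1 payload=0x43=67: acc |= 67<<14 -> acc=1106307 shift=21
  byte[7]=0x06 cont=0 payload=0x06=6: acc |= 6<<21 -> acc=13689219 shift=28 [end]
Varint 3: bytes[4:8] = 83 C3 C3 06 -> value 13689219 (4 byte(s))

Answer: 19 1927095 13689219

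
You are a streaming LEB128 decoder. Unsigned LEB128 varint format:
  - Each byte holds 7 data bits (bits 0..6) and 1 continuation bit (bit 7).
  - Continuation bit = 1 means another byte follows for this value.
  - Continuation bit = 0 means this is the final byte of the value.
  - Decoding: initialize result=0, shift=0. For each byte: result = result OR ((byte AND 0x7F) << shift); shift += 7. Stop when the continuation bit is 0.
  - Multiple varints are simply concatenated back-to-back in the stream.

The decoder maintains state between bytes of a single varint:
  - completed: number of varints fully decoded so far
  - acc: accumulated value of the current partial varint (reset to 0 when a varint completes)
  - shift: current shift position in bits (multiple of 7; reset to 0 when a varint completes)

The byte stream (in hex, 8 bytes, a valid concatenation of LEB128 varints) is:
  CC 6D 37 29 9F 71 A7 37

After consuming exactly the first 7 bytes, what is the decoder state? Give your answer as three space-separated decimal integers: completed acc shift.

Answer: 4 39 7

Derivation:
byte[0]=0xCC cont=1 payload=0x4C: acc |= 76<<0 -> completed=0 acc=76 shift=7
byte[1]=0x6D cont=0 payload=0x6D: varint #1 complete (value=14028); reset -> completed=1 acc=0 shift=0
byte[2]=0x37 cont=0 payload=0x37: varint #2 complete (value=55); reset -> completed=2 acc=0 shift=0
byte[3]=0x29 cont=0 payload=0x29: varint #3 complete (value=41); reset -> completed=3 acc=0 shift=0
byte[4]=0x9F cont=1 payload=0x1F: acc |= 31<<0 -> completed=3 acc=31 shift=7
byte[5]=0x71 cont=0 payload=0x71: varint #4 complete (value=14495); reset -> completed=4 acc=0 shift=0
byte[6]=0xA7 cont=1 payload=0x27: acc |= 39<<0 -> completed=4 acc=39 shift=7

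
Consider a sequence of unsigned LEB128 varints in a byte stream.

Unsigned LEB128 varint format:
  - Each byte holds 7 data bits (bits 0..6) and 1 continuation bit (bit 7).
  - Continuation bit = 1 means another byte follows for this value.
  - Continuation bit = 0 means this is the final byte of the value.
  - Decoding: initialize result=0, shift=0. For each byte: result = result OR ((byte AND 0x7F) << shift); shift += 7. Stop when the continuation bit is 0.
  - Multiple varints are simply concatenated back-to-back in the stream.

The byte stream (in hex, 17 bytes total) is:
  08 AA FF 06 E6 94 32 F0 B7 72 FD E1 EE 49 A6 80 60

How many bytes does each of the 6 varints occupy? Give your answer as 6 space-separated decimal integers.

Answer: 1 3 3 3 4 3

Derivation:
  byte[0]=0x08 cont=0 payload=0x08=8: acc |= 8<<0 -> acc=8 shift=7 [end]
Varint 1: bytes[0:1] = 08 -> value 8 (1 byte(s))
  byte[1]=0xAA cont=1 payload=0x2A=42: acc |= 42<<0 -> acc=42 shift=7
  byte[2]=0xFF cont=1 payload=0x7F=127: acc |= 127<<7 -> acc=16298 shift=14
  byte[3]=0x06 cont=0 payload=0x06=6: acc |= 6<<14 -> acc=114602 shift=21 [end]
Varint 2: bytes[1:4] = AA FF 06 -> value 114602 (3 byte(s))
  byte[4]=0xE6 cont=1 payload=0x66=102: acc |= 102<<0 -> acc=102 shift=7
  byte[5]=0x94 cont=1 payload=0x14=20: acc |= 20<<7 -> acc=2662 shift=14
  byte[6]=0x32 cont=0 payload=0x32=50: acc |= 50<<14 -> acc=821862 shift=21 [end]
Varint 3: bytes[4:7] = E6 94 32 -> value 821862 (3 byte(s))
  byte[7]=0xF0 cont=1 payload=0x70=112: acc |= 112<<0 -> acc=112 shift=7
  byte[8]=0xB7 cont=1 payload=0x37=55: acc |= 55<<7 -> acc=7152 shift=14
  byte[9]=0x72 cont=0 payload=0x72=114: acc |= 114<<14 -> acc=1874928 shift=21 [end]
Varint 4: bytes[7:10] = F0 B7 72 -> value 1874928 (3 byte(s))
  byte[10]=0xFD cont=1 payload=0x7D=125: acc |= 125<<0 -> acc=125 shift=7
  byte[11]=0xE1 cont=1 payload=0x61=97: acc |= 97<<7 -> acc=12541 shift=14
  byte[12]=0xEE cont=1 payload=0x6E=110: acc |= 110<<14 -> acc=1814781 shift=21
  byte[13]=0x49 cont=0 payload=0x49=73: acc |= 73<<21 -> acc=154906877 shift=28 [end]
Varint 5: bytes[10:14] = FD E1 EE 49 -> value 154906877 (4 byte(s))
  byte[14]=0xA6 cont=1 payload=0x26=38: acc |= 38<<0 -> acc=38 shift=7
  byte[15]=0x80 cont=1 payload=0x00=0: acc |= 0<<7 -> acc=38 shift=14
  byte[16]=0x60 cont=0 payload=0x60=96: acc |= 96<<14 -> acc=1572902 shift=21 [end]
Varint 6: bytes[14:17] = A6 80 60 -> value 1572902 (3 byte(s))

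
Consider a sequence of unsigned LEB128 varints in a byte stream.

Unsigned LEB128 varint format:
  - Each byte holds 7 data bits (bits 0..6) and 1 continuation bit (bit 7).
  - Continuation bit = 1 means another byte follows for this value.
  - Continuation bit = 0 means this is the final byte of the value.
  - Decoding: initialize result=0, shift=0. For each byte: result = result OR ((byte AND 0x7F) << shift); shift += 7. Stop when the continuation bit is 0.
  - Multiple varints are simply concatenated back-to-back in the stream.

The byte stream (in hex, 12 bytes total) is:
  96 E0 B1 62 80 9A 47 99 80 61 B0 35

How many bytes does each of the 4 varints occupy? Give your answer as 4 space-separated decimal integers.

Answer: 4 3 3 2

Derivation:
  byte[0]=0x96 cont=1 payload=0x16=22: acc |= 22<<0 -> acc=22 shift=7
  byte[1]=0xE0 cont=1 payload=0x60=96: acc |= 96<<7 -> acc=12310 shift=14
  byte[2]=0xB1 cont=1 payload=0x31=49: acc |= 49<<14 -> acc=815126 shift=21
  byte[3]=0x62 cont=0 payload=0x62=98: acc |= 98<<21 -> acc=206336022 shift=28 [end]
Varint 1: bytes[0:4] = 96 E0 B1 62 -> value 206336022 (4 byte(s))
  byte[4]=0x80 cont=1 payload=0x00=0: acc |= 0<<0 -> acc=0 shift=7
  byte[5]=0x9A cont=1 payload=0x1A=26: acc |= 26<<7 -> acc=3328 shift=14
  byte[6]=0x47 cont=0 payload=0x47=71: acc |= 71<<14 -> acc=1166592 shift=21 [end]
Varint 2: bytes[4:7] = 80 9A 47 -> value 1166592 (3 byte(s))
  byte[7]=0x99 cont=1 payload=0x19=25: acc |= 25<<0 -> acc=25 shift=7
  byte[8]=0x80 cont=1 payload=0x00=0: acc |= 0<<7 -> acc=25 shift=14
  byte[9]=0x61 cont=0 payload=0x61=97: acc |= 97<<14 -> acc=1589273 shift=21 [end]
Varint 3: bytes[7:10] = 99 80 61 -> value 1589273 (3 byte(s))
  byte[10]=0xB0 cont=1 payload=0x30=48: acc |= 48<<0 -> acc=48 shift=7
  byte[11]=0x35 cont=0 payload=0x35=53: acc |= 53<<7 -> acc=6832 shift=14 [end]
Varint 4: bytes[10:12] = B0 35 -> value 6832 (2 byte(s))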